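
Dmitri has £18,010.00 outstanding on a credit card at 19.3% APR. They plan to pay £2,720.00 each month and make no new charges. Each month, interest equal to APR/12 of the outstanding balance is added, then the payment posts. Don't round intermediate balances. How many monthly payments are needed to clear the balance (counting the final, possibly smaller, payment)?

8 payments

Monthly rate r = 19.3%/12 = 1.60833% = 0.0160833.
Recurrence: B ← B·(1+r) − £2,720.00.
Month 1: interest £289.66; balance after payment £15,579.66.
Month 2: interest £250.57; balance after payment £13,110.23.
Closed form: n = −ln(1 − rB₀/P)/ln(1+r) = −ln(0.89351)/ln(1.01608) ≈ 7.057, so the balance reaches zero during payment 8.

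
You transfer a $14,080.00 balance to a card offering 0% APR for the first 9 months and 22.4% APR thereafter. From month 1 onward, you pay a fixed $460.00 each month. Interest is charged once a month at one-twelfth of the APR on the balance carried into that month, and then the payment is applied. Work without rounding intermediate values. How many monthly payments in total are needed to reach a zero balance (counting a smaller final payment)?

37 payments

Promo months 1–9 at r₀ = 0%/12 = 0; months 10+ at r₁ = 22.4%/12 = 0.0186667.
After month 9 (no interest yet): B = $14,080.00 − 9·$460.00 = $9,940.00.
Then at r₁ with $460.00/mo: n₂ = −ln(1 − r₁·B/P)/ln(1+r₁) ≈ 27.92 → 28 more payments.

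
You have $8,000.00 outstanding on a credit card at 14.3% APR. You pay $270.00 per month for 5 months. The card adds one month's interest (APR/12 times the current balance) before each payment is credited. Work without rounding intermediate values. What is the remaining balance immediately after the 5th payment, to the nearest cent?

Monthly rate r = 14.3%/12 = 1.19167% = 0.0119167.
Each month: B ← B·(1+r) − $270.00.
Month 1: interest $95.33; balance after payment $7,825.33.
Month 2: interest $93.25; balance after payment $7,648.59.
Month 3: interest $91.15; balance after payment $7,469.73.
Month 4: interest $89.01; balance after payment $7,288.75.
Month 5: interest $86.86; balance after payment $7,105.60.

$7,105.60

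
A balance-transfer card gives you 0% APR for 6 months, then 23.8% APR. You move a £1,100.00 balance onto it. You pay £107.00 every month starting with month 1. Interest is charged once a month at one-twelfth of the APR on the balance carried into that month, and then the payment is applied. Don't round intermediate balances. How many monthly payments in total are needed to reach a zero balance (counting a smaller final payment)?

11 payments

Promo months 1–6 at r₀ = 0%/12 = 0; months 7+ at r₁ = 23.8%/12 = 0.0198333.
After month 6 (no interest yet): B = £1,100.00 − 6·£107.00 = £458.00.
Then at r₁ with £107.00/mo: n₂ = −ln(1 − r₁·B/P)/ln(1+r₁) ≈ 4.52 → 5 more payments.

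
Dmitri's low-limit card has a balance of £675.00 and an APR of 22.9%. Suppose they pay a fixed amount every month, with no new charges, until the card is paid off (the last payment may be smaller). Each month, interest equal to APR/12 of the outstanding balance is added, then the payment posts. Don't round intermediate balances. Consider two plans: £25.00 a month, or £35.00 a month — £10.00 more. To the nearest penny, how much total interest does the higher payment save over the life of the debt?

£107.94

Monthly rate r = 22.9%/12 = 1.90833% = 0.0190833.
At £25.00/mo: n = ⌈−ln(1 − rB₀/P)/ln(1+r)⌉ = 39 payments (last £7.70); total interest = total paid − £675.00 = £282.70.
At £35.00/mo: 25 payments (last £9.76); total interest £174.76.
Interest saved = £282.70 − £174.76 = £107.94.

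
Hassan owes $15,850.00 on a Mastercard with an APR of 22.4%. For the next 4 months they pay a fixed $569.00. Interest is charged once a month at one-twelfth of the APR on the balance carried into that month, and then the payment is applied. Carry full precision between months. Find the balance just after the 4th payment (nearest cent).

$14,726.49

Monthly rate r = 22.4%/12 = 1.86667% = 0.0186667.
Each month: B ← B·(1+r) − $569.00.
Month 1: interest $295.87; balance after payment $15,576.87.
Month 2: interest $290.77; balance after payment $15,298.63.
Month 3: interest $285.57; balance after payment $15,015.21.
Month 4: interest $280.28; balance after payment $14,726.49.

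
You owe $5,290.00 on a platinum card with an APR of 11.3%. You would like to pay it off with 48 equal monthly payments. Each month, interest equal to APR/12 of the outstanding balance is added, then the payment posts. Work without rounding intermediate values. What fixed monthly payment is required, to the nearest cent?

Monthly rate r = 11.3%/12 = 0.941667% = 0.00941667.
Level-payment amortization: P = B₀·r / (1 − (1+r)^(−n)) = 5290.00·0.00941667 / (1 − 1.00942^(−48)).
Denominator 1 − (1+r)^(−48) = 0.362298581.
P = 49.8142 / 0.362298581 ≈ 137.49.

$137.49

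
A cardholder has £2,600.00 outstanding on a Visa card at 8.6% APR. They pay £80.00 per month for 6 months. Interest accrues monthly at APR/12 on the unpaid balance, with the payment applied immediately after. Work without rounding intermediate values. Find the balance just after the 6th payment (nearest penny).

Monthly rate r = 8.6%/12 = 0.716667% = 0.00716667.
Each month: B ← B·(1+r) − £80.00.
Month 1: interest £18.63; balance after payment £2,538.63.
Month 2: interest £18.19; balance after payment £2,476.83.
Month 3: interest £17.75; balance after payment £2,414.58.
Month 4: interest £17.30; balance after payment £2,351.88.
Month 5: interest £16.86; balance after payment £2,288.74.
Month 6: interest £16.40; balance after payment £2,225.14.

£2,225.14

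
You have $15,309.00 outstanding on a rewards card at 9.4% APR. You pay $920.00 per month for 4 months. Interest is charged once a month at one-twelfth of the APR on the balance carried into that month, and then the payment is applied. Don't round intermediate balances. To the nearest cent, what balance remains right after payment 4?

$12,070.88

Monthly rate r = 9.4%/12 = 0.783333% = 0.00783333.
Each month: B ← B·(1+r) − $920.00.
Month 1: interest $119.92; balance after payment $14,508.92.
Month 2: interest $113.65; balance after payment $13,702.57.
Month 3: interest $107.34; balance after payment $12,889.91.
Month 4: interest $100.97; balance after payment $12,070.88.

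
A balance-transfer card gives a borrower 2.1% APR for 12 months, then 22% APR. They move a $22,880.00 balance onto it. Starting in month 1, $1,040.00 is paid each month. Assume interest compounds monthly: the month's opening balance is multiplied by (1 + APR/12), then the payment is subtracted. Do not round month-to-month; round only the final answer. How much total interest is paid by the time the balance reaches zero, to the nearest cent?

$1,647.89

Promo months 1–12 at r₀ = 2.1%/12 = 0.00175; months 13+ at r₁ = 22%/12 = 0.0183333.
After month 12: iterate B ← B·(1+r₀) − $1,040.00 for 12 months → $10,764.31.
Then at r₁ with $1,040.00/mo: n₂ = −ln(1 − r₁·B/P)/ln(1+r₁) ≈ 11.58 → 12 more payments.
Total paid = 23·$1,040.00 + $607.89 = $24,527.89; interest = $24,527.89 − $22,880.00 = $1,647.89.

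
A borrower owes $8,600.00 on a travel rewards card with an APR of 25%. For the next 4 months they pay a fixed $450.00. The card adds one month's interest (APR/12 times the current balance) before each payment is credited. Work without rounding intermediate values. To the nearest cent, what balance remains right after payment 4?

$7,482.34

Monthly rate r = 25%/12 = 2.08333% = 0.0208333.
Each month: B ← B·(1+r) − $450.00.
Month 1: interest $179.17; balance after payment $8,329.17.
Month 2: interest $173.52; balance after payment $8,052.69.
Month 3: interest $167.76; balance after payment $7,770.46.
Month 4: interest $161.88; balance after payment $7,482.34.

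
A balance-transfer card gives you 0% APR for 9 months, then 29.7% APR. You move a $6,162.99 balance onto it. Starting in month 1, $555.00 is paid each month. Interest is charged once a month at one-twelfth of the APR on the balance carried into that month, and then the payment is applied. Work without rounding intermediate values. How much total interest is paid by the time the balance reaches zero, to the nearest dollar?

$47

Promo months 1–9 at r₀ = 0%/12 = 0; months 10+ at r₁ = 29.7%/12 = 0.02475.
After month 9 (no interest yet): B = $6,162.99 − 9·$555.00 = $1,167.99.
Then at r₁ with $555.00/mo: n₂ = −ln(1 − r₁·B/P)/ln(1+r₁) ≈ 2.19 → 3 more payments.
Total paid = 11·$555.00 + $105.33 = $6,210.33; interest = $6,210.33 − $6,162.99 = $47.34.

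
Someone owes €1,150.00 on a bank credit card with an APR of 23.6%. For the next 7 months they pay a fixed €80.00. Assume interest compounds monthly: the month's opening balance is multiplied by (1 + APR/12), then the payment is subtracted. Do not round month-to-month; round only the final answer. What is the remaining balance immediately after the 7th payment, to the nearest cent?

€723.83

Monthly rate r = 23.6%/12 = 1.96667% = 0.0196667.
Each month: B ← B·(1+r) − €80.00.
Month 1: interest €22.62; balance after payment €1,092.62.
Month 2: interest €21.49; balance after payment €1,034.10.
Month 3: interest €20.34; balance after payment €974.44.
Month 4: interest €19.16; balance after payment €913.61.
Month 5: interest €17.97; balance after payment €851.57.
Month 6: interest €16.75; balance after payment €788.32.
Month 7: interest €15.50; balance after payment €723.83.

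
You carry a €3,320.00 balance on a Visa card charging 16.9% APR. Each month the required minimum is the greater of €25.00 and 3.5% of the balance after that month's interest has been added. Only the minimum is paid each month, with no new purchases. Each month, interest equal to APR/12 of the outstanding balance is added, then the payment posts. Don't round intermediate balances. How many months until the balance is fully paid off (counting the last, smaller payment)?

108 months

Monthly rate r = 16.9%/12 = 1.40833% = 0.0140833.
While 3.5% of the post-interest balance exceeds €25.00, each month B ← (B·(1+r))·(1 − 0.035), i.e. B shrinks by the factor (1+r)·0.965 = 0.97859.
This holds for months 1–72. Entering month 73 the balance is €698.89; 3.5% of the post-interest balance is now below €25.00, so the flat €25.00 minimum applies from here.
From month 73 a fixed €25.00 at rate r clears €698.89 in 36 more payments. Total: 72 + 36 = 108 months.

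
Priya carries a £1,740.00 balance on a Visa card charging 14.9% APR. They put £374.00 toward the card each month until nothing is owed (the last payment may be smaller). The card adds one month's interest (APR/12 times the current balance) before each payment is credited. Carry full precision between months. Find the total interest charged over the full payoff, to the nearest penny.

Monthly rate r = 14.9%/12 = 1.24167% = 0.0124167.
Payoff takes n = ⌈−ln(1 − rB₀/P)/ln(1+r)⌉ = ⌈4.822⌉ = 5 payments; the last is £307.72.
Total paid = 4·£374.00 + £307.72 = £1,803.72.
Total interest = total paid − principal = £1,803.72 − £1,740.00 = £63.72.

£63.72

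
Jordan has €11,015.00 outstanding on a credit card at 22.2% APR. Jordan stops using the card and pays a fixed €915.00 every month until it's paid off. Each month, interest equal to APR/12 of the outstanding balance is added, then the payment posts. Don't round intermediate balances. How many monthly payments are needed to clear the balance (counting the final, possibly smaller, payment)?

Monthly rate r = 22.2%/12 = 1.85% = 0.0185.
Recurrence: B ← B·(1+r) − €915.00.
Month 1: interest €203.78; balance after payment €10,303.78.
Month 2: interest €190.62; balance after payment €9,579.40.
Closed form: n = −ln(1 − rB₀/P)/ln(1+r) = −ln(0.77729)/ln(1.0185) ≈ 13.744, so the balance reaches zero during payment 14.

14 payments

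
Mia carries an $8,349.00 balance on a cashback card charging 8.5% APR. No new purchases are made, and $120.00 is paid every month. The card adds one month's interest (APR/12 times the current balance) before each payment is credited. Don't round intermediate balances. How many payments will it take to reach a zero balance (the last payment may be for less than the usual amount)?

97 months

Monthly rate r = 8.5%/12 = 0.708333% = 0.00708333.
Recurrence: B ← B·(1+r) − $120.00.
Month 1: interest $59.14; balance after payment $8,288.14.
Month 2: interest $58.71; balance after payment $8,226.85.
Closed form: n = −ln(1 − rB₀/P)/ln(1+r) = −ln(0.50718)/ln(1.00708) ≈ 96.183, so the balance reaches zero during payment 97.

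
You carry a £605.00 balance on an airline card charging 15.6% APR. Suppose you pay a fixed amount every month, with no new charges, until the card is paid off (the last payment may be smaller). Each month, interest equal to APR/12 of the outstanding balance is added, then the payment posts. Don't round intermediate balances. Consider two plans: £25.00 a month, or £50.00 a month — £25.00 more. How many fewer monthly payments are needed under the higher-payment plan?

16 fewer payments

Monthly rate r = 15.6%/12 = 1.3% = 0.013.
At £25.00/mo: n = ⌈−ln(1 − rB₀/P)/ln(1+r)⌉ = 30 payments (last £6.19); total interest = total paid − £605.00 = £126.19.
At £50.00/mo: 14 payments (last £12.58); total interest £57.58.
Payments saved = 30 − 14 = 16.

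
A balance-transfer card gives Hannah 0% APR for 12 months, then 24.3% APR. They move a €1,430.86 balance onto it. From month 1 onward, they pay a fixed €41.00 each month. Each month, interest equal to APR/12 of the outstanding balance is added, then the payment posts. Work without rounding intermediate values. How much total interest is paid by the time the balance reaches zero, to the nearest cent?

Promo months 1–12 at r₀ = 0%/12 = 0; months 13+ at r₁ = 24.3%/12 = 0.02025.
After month 12 (no interest yet): B = €1,430.86 − 12·€41.00 = €938.86.
Then at r₁ with €41.00/mo: n₂ = −ln(1 − r₁·B/P)/ln(1+r₁) ≈ 31.08 → 32 more payments.
Total paid = 43·€41.00 + €3.29 = €1,766.29; interest = €1,766.29 − €1,430.86 = €335.43.

€335.43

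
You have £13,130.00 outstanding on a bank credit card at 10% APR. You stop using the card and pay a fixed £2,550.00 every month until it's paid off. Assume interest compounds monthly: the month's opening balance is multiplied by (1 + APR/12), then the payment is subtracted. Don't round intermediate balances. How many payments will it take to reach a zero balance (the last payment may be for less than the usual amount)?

Monthly rate r = 10%/12 = 0.833333% = 0.00833333.
Recurrence: B ← B·(1+r) − £2,550.00.
Month 1: interest £109.42; balance after payment £10,689.42.
Month 2: interest £89.08; balance after payment £8,228.50.
Month 3: interest £68.57; balance after payment £5,747.07.
Month 4: interest £47.89; balance after payment £3,244.96.
Month 5: interest £27.04; balance after payment £722.00.
Month 6: interest £6.02; balance after payment £0.00.

6 payments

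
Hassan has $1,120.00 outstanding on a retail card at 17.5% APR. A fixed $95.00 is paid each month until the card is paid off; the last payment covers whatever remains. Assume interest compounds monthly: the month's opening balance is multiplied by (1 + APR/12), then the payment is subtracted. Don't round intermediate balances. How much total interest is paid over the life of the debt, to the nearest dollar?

$118

Monthly rate r = 17.5%/12 = 1.45833% = 0.0145833.
Payoff takes n = ⌈−ln(1 − rB₀/P)/ln(1+r)⌉ = ⌈13.031⌉ = 14 payments; the last is $2.93.
Total paid = 13·$95.00 + $2.93 = $1,237.93.
Total interest = total paid − principal = $1,237.93 − $1,120.00 = $117.93.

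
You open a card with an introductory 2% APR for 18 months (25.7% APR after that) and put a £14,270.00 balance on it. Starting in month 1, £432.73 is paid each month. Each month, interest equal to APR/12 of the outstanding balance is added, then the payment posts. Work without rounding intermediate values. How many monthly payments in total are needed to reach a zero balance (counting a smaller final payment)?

Promo months 1–18 at r₀ = 2%/12 = 0.00166667; months 19+ at r₁ = 25.7%/12 = 0.0214167.
After month 18: iterate B ← B·(1+r₀) − £432.73 for 18 months → £6,803.75.
Then at r₁ with £432.73/mo: n₂ = −ln(1 − r₁·B/P)/ln(1+r₁) ≈ 19.38 → 20 more payments.

38 payments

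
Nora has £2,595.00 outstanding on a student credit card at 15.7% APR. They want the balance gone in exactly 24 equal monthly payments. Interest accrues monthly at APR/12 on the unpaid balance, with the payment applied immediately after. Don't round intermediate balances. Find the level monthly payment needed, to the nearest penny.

£126.69

Monthly rate r = 15.7%/12 = 1.30833% = 0.0130833.
Level-payment amortization: P = B₀·r / (1 − (1+r)^(−n)) = 2595.00·0.0130833 / (1 − 1.01308^(−24)).
Denominator 1 − (1+r)^(−24) = 0.26799187.
P = 33.9512 / 0.26799187 ≈ 126.69.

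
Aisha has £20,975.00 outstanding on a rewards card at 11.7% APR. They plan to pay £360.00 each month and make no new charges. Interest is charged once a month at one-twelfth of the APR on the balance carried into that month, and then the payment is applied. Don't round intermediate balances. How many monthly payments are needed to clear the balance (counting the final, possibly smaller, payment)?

Monthly rate r = 11.7%/12 = 0.975% = 0.00975.
Recurrence: B ← B·(1+r) − £360.00.
Month 1: interest £204.51; balance after payment £20,819.51.
Month 2: interest £202.99; balance after payment £20,662.50.
Closed form: n = −ln(1 − rB₀/P)/ln(1+r) = −ln(0.43193)/ln(1.00975) ≈ 86.521, so the balance reaches zero during payment 87.

87 months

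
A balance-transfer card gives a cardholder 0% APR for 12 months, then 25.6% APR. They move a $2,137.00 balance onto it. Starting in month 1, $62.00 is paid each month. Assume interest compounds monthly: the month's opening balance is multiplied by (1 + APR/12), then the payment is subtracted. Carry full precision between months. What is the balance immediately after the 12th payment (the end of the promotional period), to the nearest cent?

$1,393.00

Promo months 1–12 at r₀ = 0%/12 = 0; months 13+ at r₁ = 25.6%/12 = 0.0213333.
After month 12 (no interest yet): B = $2,137.00 − 12·$62.00 = $1,393.00.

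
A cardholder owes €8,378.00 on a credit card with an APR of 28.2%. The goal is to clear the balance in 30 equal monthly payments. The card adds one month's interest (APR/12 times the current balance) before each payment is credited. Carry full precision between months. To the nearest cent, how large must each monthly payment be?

€392.32

Monthly rate r = 28.2%/12 = 2.35% = 0.0235.
Level-payment amortization: P = B₀·r / (1 − (1+r)^(−n)) = 8378.00·0.0235 / (1 − 1.0235^(−30)).
Denominator 1 − (1+r)^(−30) = 0.501844889.
P = 196.883 / 0.501844889 ≈ 392.32.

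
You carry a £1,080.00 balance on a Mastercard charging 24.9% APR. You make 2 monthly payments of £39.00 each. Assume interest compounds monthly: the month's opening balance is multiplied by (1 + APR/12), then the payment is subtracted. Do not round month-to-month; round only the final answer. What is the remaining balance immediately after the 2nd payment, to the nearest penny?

£1,046.48

Monthly rate r = 24.9%/12 = 2.075% = 0.02075.
Each month: B ← B·(1+r) − £39.00.
Month 1: interest £22.41; balance after payment £1,063.41.
Month 2: interest £22.07; balance after payment £1,046.48.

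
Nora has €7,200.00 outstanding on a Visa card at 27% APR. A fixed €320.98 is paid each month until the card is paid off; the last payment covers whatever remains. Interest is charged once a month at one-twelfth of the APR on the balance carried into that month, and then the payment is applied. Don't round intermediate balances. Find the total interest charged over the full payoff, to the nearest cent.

€2,936.35

Monthly rate r = 27%/12 = 2.25% = 0.0225.
Payoff takes n = ⌈−ln(1 − rB₀/P)/ln(1+r)⌉ = ⌈31.577⌉ = 32 payments; the last is €185.97.
Total paid = 31·€320.98 + €185.97 = €10,136.35.
Total interest = total paid − principal = €10,136.35 − €7,200.00 = €2,936.35.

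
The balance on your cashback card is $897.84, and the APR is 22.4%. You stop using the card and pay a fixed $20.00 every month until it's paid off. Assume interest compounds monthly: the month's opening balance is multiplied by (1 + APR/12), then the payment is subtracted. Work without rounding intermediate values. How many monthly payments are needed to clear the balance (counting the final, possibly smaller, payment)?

Monthly rate r = 22.4%/12 = 1.86667% = 0.0186667.
Recurrence: B ← B·(1+r) − $20.00.
Month 1: interest $16.76; balance after payment $894.60.
Month 2: interest $16.70; balance after payment $891.30.
Closed form: n = −ln(1 − rB₀/P)/ln(1+r) = −ln(0.16202)/ln(1.01867) ≈ 98.410, so the balance reaches zero during payment 99.

99 months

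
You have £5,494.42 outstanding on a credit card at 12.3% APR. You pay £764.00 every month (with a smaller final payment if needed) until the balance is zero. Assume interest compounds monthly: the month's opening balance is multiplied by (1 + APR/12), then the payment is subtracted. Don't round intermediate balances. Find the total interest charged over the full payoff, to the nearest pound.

£243

Monthly rate r = 12.3%/12 = 1.025% = 0.01025.
Payoff takes n = ⌈−ln(1 − rB₀/P)/ln(1+r)⌉ = ⌈7.509⌉ = 8 payments; the last is £389.64.
Total paid = 7·£764.00 + £389.64 = £5,737.64.
Total interest = total paid − principal = £5,737.64 − £5,494.42 = £243.22.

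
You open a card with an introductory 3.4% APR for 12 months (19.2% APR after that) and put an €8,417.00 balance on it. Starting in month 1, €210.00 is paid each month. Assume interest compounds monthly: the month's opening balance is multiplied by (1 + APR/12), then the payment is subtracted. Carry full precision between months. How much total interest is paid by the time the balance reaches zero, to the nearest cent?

€2,463.19

Promo months 1–12 at r₀ = 3.4%/12 = 0.00283333; months 13+ at r₁ = 19.2%/12 = 0.016.
After month 12: iterate B ← B·(1+r₀) − €210.00 for 12 months → €6,148.04.
Then at r₁ with €210.00/mo: n₂ = −ln(1 − r₁·B/P)/ln(1+r₁) ≈ 39.81 → 40 more payments.
Total paid = 51·€210.00 + €170.19 = €10,880.19; interest = €10,880.19 − €8,417.00 = €2,463.19.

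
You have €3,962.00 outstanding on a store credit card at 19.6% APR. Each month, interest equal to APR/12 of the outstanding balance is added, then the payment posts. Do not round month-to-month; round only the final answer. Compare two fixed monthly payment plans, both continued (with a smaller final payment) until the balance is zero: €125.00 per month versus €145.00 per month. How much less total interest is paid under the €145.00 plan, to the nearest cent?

Monthly rate r = 19.6%/12 = 1.63333% = 0.0163333.
At €125.00/mo: n = ⌈−ln(1 − rB₀/P)/ln(1+r)⌉ = 46 payments (last €1.01); total interest = total paid − €3,962.00 = €1,664.01.
At €145.00/mo: 37 payments (last €70.75); total interest €1,328.75.
Interest saved = €1,664.01 − €1,328.75 = €335.26.

€335.26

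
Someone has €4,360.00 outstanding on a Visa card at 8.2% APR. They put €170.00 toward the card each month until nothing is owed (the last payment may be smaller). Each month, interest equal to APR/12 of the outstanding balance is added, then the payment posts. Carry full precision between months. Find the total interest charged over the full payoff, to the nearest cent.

Monthly rate r = 8.2%/12 = 0.683333% = 0.00683333.
Payoff takes n = ⌈−ln(1 − rB₀/P)/ln(1+r)⌉ = ⌈28.293⌉ = 29 payments; the last is €50.00.
Total paid = 28·€170.00 + €50.00 = €4,810.00.
Total interest = total paid − principal = €4,810.00 − €4,360.00 = €450.00.

€450.00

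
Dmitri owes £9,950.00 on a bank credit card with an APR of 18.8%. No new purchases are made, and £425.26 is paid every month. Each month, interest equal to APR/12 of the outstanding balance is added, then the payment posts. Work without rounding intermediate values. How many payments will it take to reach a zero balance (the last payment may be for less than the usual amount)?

30 months

Monthly rate r = 18.8%/12 = 1.56667% = 0.0156667.
Recurrence: B ← B·(1+r) − £425.26.
Month 1: interest £155.88; balance after payment £9,680.62.
Month 2: interest £151.66; balance after payment £9,407.03.
Closed form: n = −ln(1 − rB₀/P)/ln(1+r) = −ln(0.63344)/ln(1.01567) ≈ 29.372, so the balance reaches zero during payment 30.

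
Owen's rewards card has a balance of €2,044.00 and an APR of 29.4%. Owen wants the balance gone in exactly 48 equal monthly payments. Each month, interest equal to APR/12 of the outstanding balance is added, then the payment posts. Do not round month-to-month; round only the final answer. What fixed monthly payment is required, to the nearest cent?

Monthly rate r = 29.4%/12 = 2.45% = 0.0245.
Level-payment amortization: P = B₀·r / (1 − (1+r)^(−n)) = 2044.00·0.0245 / (1 − 1.0245^(−48)).
Denominator 1 − (1+r)^(−48) = 0.687085428.
P = 50.078 / 0.687085428 ≈ 72.88.

€72.88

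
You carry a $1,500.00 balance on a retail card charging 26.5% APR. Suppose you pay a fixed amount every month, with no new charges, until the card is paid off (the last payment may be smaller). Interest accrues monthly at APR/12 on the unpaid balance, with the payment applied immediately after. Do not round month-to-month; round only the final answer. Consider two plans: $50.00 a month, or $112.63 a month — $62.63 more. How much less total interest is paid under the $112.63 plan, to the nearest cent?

$690.51

Monthly rate r = 26.5%/12 = 2.20833% = 0.0220833.
At $50.00/mo: n = ⌈−ln(1 − rB₀/P)/ln(1+r)⌉ = 50 payments (last $36.46); total interest = total paid − $1,500.00 = $986.46.
At $112.63/mo: 16 payments (last $106.50); total interest $295.95.
Interest saved = $986.46 − $295.95 = $690.51.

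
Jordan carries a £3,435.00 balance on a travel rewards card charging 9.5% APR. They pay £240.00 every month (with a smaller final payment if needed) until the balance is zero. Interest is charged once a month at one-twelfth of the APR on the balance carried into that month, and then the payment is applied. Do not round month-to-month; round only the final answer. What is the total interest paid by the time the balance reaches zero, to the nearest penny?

£225.27

Monthly rate r = 9.5%/12 = 0.791667% = 0.00791667.
Payoff takes n = ⌈−ln(1 − rB₀/P)/ln(1+r)⌉ = ⌈15.250⌉ = 16 payments; the last is £60.27.
Total paid = 15·£240.00 + £60.27 = £3,660.27.
Total interest = total paid − principal = £3,660.27 − £3,435.00 = £225.27.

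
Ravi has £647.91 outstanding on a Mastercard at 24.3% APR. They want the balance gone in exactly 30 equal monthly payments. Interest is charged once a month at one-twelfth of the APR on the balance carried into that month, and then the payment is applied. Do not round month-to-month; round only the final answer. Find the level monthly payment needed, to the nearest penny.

£29.03

Monthly rate r = 24.3%/12 = 2.025% = 0.02025.
Level-payment amortization: P = B₀·r / (1 − (1+r)^(−n)) = 647.91·0.02025 / (1 − 1.02025^(−30)).
Denominator 1 − (1+r)^(−30) = 0.451973074.
P = 13.1202 / 0.451973074 ≈ 29.03.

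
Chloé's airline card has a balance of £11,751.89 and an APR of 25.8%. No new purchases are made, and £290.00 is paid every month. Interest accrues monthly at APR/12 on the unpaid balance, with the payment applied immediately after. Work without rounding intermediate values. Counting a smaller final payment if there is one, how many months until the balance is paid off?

97 months

Monthly rate r = 25.8%/12 = 2.15% = 0.0215.
Recurrence: B ← B·(1+r) − £290.00.
Month 1: interest £252.67; balance after payment £11,714.56.
Month 2: interest £251.86; balance after payment £11,676.42.
Closed form: n = −ln(1 − rB₀/P)/ln(1+r) = −ln(0.12874)/ln(1.0215) ≈ 96.369, so the balance reaches zero during payment 97.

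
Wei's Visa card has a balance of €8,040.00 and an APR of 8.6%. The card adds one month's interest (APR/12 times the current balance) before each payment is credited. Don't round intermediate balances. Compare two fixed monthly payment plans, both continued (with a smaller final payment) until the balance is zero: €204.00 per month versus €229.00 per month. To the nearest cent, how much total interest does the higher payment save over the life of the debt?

Monthly rate r = 8.6%/12 = 0.716667% = 0.00716667.
At €204.00/mo: n = ⌈−ln(1 − rB₀/P)/ln(1+r)⌉ = 47 payments (last €97.97); total interest = total paid − €8,040.00 = €1,441.97.
At €229.00/mo: 41 payments (last €134.70); total interest €1,254.70.
Interest saved = €1,441.97 − €1,254.70 = €187.27.

€187.27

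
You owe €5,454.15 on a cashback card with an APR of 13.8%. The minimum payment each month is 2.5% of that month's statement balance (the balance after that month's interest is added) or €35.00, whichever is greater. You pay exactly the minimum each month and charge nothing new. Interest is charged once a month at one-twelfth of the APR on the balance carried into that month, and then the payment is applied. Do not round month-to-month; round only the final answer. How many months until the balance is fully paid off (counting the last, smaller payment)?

152 months

Monthly rate r = 13.8%/12 = 1.15% = 0.0115.
While 2.5% of the post-interest balance exceeds €35.00, each month B ← (B·(1+r))·(1 − 0.025), i.e. B shrinks by the factor (1+r)·0.975 = 0.98621.
This holds for months 1–99. Entering month 100 the balance is €1,379.77; 2.5% of the post-interest balance is now below €35.00, so the flat €35.00 minimum applies from here.
From month 100 a fixed €35.00 at rate r clears €1,379.77 in 53 more payments. Total: 99 + 53 = 152 months.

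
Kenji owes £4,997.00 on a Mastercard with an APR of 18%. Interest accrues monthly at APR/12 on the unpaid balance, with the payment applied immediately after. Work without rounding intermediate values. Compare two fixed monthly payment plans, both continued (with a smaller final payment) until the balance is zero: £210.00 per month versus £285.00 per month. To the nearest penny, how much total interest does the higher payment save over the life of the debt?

£385.50

Monthly rate r = 18%/12 = 1.5% = 0.015.
At £210.00/mo: n = ⌈−ln(1 − rB₀/P)/ln(1+r)⌉ = 30 payments (last £137.59); total interest = total paid − £4,997.00 = £1,230.59.
At £285.00/mo: 21 payments (last £142.09); total interest £845.09.
Interest saved = £1,230.59 − £845.09 = £385.50.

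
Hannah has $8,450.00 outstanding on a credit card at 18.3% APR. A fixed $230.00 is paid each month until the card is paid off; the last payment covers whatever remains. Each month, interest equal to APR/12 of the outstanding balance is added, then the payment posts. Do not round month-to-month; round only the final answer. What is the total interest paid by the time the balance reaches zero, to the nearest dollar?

Monthly rate r = 18.3%/12 = 1.525% = 0.01525.
Payoff takes n = ⌈−ln(1 − rB₀/P)/ln(1+r)⌉ = ⌈54.285⌉ = 55 payments; the last is $65.92.
Total paid = 54·$230.00 + $65.92 = $12,485.92.
Total interest = total paid − principal = $12,485.92 − $8,450.00 = $4,035.92.

$4,036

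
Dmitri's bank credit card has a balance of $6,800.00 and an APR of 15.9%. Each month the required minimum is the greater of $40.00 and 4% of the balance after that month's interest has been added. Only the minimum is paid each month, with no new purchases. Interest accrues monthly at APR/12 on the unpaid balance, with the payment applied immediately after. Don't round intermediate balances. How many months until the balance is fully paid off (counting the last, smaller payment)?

100 months

Monthly rate r = 15.9%/12 = 1.325% = 0.01325.
While 4% of the post-interest balance exceeds $40.00, each month B ← (B·(1+r))·(1 − 0.04), i.e. B shrinks by the factor (1+r)·0.96 = 0.97272.
This holds for months 1–70. Entering month 71 the balance is $980.98; 4% of the post-interest balance is now below $40.00, so the flat $40.00 minimum applies from here.
From month 71 a fixed $40.00 at rate r clears $980.98 in 30 more payments. Total: 70 + 30 = 100 months.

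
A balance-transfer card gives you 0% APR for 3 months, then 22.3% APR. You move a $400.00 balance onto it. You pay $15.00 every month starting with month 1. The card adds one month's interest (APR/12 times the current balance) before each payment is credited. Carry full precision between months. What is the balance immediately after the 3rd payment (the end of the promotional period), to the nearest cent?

$355.00

Promo months 1–3 at r₀ = 0%/12 = 0; months 4+ at r₁ = 22.3%/12 = 0.0185833.
After month 3 (no interest yet): B = $400.00 − 3·$15.00 = $355.00.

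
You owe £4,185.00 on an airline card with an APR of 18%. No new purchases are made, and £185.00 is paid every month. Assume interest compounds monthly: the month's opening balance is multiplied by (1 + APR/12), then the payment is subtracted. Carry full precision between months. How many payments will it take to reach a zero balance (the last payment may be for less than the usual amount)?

28 payments

Monthly rate r = 18%/12 = 1.5% = 0.015.
Recurrence: B ← B·(1+r) − £185.00.
Month 1: interest £62.77; balance after payment £4,062.77.
Month 2: interest £60.94; balance after payment £3,938.72.
Closed form: n = −ln(1 − rB₀/P)/ln(1+r) = −ln(0.66068)/ln(1.015) ≈ 27.840, so the balance reaches zero during payment 28.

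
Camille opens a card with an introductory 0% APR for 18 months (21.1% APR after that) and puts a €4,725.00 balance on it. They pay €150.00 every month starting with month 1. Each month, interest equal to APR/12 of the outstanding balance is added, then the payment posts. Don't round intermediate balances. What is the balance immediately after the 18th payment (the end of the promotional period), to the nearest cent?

€2,025.00

Promo months 1–18 at r₀ = 0%/12 = 0; months 19+ at r₁ = 21.1%/12 = 0.0175833.
After month 18 (no interest yet): B = €4,725.00 − 18·€150.00 = €2,025.00.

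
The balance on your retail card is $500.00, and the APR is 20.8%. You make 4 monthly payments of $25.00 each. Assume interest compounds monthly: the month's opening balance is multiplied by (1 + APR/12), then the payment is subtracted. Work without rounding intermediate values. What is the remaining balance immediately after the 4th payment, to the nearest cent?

Monthly rate r = 20.8%/12 = 1.73333% = 0.0173333.
Each month: B ← B·(1+r) − $25.00.
Month 1: interest $8.67; balance after payment $483.67.
Month 2: interest $8.38; balance after payment $467.05.
Month 3: interest $8.10; balance after payment $450.15.
Month 4: interest $7.80; balance after payment $432.95.

$432.95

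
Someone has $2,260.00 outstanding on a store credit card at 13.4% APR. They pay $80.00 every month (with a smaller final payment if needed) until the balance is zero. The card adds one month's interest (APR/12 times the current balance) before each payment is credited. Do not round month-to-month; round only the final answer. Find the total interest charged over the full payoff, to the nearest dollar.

Monthly rate r = 13.4%/12 = 1.11667% = 0.0111667.
Payoff takes n = ⌈−ln(1 − rB₀/P)/ln(1+r)⌉ = ⌈34.130⌉ = 35 payments; the last is $10.45.
Total paid = 34·$80.00 + $10.45 = $2,730.45.
Total interest = total paid − principal = $2,730.45 − $2,260.00 = $470.45.

$470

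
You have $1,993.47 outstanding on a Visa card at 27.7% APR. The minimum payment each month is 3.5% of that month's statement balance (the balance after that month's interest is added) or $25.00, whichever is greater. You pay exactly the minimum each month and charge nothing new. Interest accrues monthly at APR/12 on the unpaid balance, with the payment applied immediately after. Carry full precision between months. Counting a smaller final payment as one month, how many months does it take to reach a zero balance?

Monthly rate r = 27.7%/12 = 2.30833% = 0.0230833.
While 3.5% of the post-interest balance exceeds $25.00, each month B ← (B·(1+r))·(1 − 0.035), i.e. B shrinks by the factor (1+r)·0.965 = 0.98728.
This holds for months 1–82. Entering month 83 the balance is $697.51; 3.5% of the post-interest balance is now below $25.00, so the flat $25.00 minimum applies from here.
From month 83 a fixed $25.00 at rate r clears $697.51 in 46 more payments. Total: 82 + 46 = 128 months.

128 months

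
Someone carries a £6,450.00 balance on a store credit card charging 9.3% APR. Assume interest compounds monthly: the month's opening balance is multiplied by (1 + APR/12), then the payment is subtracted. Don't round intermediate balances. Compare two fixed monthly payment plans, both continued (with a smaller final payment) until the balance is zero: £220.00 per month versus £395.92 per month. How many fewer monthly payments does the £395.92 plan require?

Monthly rate r = 9.3%/12 = 0.775% = 0.00775.
At £220.00/mo: n = ⌈−ln(1 − rB₀/P)/ln(1+r)⌉ = 34 payments (last £85.45); total interest = total paid − £6,450.00 = £895.45.
At £395.92/mo: 18 payments (last £191.49); total interest £472.13.
Payments saved = 34 − 18 = 16.

16 fewer payments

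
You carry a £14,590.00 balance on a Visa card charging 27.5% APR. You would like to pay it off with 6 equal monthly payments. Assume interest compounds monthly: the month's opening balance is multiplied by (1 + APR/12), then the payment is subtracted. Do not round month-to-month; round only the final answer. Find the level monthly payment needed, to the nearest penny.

Monthly rate r = 27.5%/12 = 2.29167% = 0.0229167.
Level-payment amortization: P = B₀·r / (1 − (1+r)^(−n)) = 14590.00·0.0229167 / (1 − 1.02292^(−6)).
Denominator 1 − (1+r)^(−6) = 0.127112104.
P = 334.354 / 0.127112104 ≈ 2630.39.

£2,630.39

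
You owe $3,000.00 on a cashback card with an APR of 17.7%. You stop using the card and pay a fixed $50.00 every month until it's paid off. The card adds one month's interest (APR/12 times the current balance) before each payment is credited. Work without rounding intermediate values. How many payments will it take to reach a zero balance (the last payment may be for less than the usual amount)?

148 payments

Monthly rate r = 17.7%/12 = 1.475% = 0.01475.
Recurrence: B ← B·(1+r) − $50.00.
Month 1: interest $44.25; balance after payment $2,994.25.
Month 2: interest $44.17; balance after payment $2,988.42.
Closed form: n = −ln(1 − rB₀/P)/ln(1+r) = −ln(0.115)/ln(1.01475) ≈ 147.711, so the balance reaches zero during payment 148.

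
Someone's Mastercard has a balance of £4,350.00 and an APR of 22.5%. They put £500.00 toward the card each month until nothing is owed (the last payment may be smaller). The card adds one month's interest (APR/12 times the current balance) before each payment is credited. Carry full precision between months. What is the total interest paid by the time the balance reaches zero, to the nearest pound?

£444

Monthly rate r = 22.5%/12 = 1.875% = 0.01875.
Payoff takes n = ⌈−ln(1 − rB₀/P)/ln(1+r)⌉ = ⌈9.586⌉ = 10 payments; the last is £294.32.
Total paid = 9·£500.00 + £294.32 = £4,794.32.
Total interest = total paid − principal = £4,794.32 − £4,350.00 = £444.32.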